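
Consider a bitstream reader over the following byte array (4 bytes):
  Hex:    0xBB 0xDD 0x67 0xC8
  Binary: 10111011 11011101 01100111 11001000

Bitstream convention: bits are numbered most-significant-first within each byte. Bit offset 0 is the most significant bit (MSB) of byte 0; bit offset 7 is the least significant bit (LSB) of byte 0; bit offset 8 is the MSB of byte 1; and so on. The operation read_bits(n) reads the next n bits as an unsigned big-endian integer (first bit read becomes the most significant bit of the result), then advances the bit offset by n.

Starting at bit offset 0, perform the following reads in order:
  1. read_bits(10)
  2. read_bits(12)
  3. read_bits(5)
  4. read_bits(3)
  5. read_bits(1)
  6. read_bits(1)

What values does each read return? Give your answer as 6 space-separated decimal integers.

Answer: 751 1881 30 2 0 0

Derivation:
Read 1: bits[0:10] width=10 -> value=751 (bin 1011101111); offset now 10 = byte 1 bit 2; 22 bits remain
Read 2: bits[10:22] width=12 -> value=1881 (bin 011101011001); offset now 22 = byte 2 bit 6; 10 bits remain
Read 3: bits[22:27] width=5 -> value=30 (bin 11110); offset now 27 = byte 3 bit 3; 5 bits remain
Read 4: bits[27:30] width=3 -> value=2 (bin 010); offset now 30 = byte 3 bit 6; 2 bits remain
Read 5: bits[30:31] width=1 -> value=0 (bin 0); offset now 31 = byte 3 bit 7; 1 bits remain
Read 6: bits[31:32] width=1 -> value=0 (bin 0); offset now 32 = byte 4 bit 0; 0 bits remain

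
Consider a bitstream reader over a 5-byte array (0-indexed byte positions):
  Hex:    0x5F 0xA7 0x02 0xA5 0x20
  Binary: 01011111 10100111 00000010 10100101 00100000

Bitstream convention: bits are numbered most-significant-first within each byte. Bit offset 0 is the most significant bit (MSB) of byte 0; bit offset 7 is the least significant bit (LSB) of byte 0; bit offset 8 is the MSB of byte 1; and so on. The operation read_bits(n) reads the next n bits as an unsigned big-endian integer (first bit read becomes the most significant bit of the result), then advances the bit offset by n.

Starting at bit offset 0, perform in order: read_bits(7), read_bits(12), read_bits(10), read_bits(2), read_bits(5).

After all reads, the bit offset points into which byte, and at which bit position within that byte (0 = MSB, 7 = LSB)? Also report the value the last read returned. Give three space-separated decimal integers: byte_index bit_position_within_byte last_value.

Answer: 4 4 18

Derivation:
Read 1: bits[0:7] width=7 -> value=47 (bin 0101111); offset now 7 = byte 0 bit 7; 33 bits remain
Read 2: bits[7:19] width=12 -> value=3384 (bin 110100111000); offset now 19 = byte 2 bit 3; 21 bits remain
Read 3: bits[19:29] width=10 -> value=84 (bin 0001010100); offset now 29 = byte 3 bit 5; 11 bits remain
Read 4: bits[29:31] width=2 -> value=2 (bin 10); offset now 31 = byte 3 bit 7; 9 bits remain
Read 5: bits[31:36] width=5 -> value=18 (bin 10010); offset now 36 = byte 4 bit 4; 4 bits remain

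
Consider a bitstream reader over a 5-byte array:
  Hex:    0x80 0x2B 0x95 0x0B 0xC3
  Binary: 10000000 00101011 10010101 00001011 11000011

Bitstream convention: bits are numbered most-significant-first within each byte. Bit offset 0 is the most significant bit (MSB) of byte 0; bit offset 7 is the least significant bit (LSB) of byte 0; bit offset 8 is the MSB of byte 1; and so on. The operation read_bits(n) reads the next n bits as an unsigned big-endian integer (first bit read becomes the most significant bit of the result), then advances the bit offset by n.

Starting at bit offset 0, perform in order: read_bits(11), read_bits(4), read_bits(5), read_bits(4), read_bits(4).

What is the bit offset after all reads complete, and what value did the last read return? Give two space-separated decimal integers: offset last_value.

Read 1: bits[0:11] width=11 -> value=1025 (bin 10000000001); offset now 11 = byte 1 bit 3; 29 bits remain
Read 2: bits[11:15] width=4 -> value=5 (bin 0101); offset now 15 = byte 1 bit 7; 25 bits remain
Read 3: bits[15:20] width=5 -> value=25 (bin 11001); offset now 20 = byte 2 bit 4; 20 bits remain
Read 4: bits[20:24] width=4 -> value=5 (bin 0101); offset now 24 = byte 3 bit 0; 16 bits remain
Read 5: bits[24:28] width=4 -> value=0 (bin 0000); offset now 28 = byte 3 bit 4; 12 bits remain

Answer: 28 0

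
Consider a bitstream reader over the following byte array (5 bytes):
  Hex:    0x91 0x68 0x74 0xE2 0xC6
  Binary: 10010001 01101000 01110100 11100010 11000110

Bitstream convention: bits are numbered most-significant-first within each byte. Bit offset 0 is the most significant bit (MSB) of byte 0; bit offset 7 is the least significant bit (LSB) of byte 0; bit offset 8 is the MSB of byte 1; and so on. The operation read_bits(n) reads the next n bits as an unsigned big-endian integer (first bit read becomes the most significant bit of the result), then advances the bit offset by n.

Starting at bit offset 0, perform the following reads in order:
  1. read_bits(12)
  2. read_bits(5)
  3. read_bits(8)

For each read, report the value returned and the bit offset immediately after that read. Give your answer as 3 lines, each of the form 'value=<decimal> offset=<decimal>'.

Answer: value=2326 offset=12
value=16 offset=17
value=233 offset=25

Derivation:
Read 1: bits[0:12] width=12 -> value=2326 (bin 100100010110); offset now 12 = byte 1 bit 4; 28 bits remain
Read 2: bits[12:17] width=5 -> value=16 (bin 10000); offset now 17 = byte 2 bit 1; 23 bits remain
Read 3: bits[17:25] width=8 -> value=233 (bin 11101001); offset now 25 = byte 3 bit 1; 15 bits remain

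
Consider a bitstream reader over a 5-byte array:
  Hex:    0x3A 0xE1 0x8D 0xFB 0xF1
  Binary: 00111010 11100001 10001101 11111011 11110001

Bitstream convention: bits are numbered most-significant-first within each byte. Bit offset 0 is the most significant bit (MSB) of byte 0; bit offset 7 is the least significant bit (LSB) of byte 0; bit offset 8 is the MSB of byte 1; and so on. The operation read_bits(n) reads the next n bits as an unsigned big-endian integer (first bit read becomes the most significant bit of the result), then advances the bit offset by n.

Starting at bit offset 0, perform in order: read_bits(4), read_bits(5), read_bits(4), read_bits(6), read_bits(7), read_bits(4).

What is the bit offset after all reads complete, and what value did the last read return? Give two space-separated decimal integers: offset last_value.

Answer: 30 14

Derivation:
Read 1: bits[0:4] width=4 -> value=3 (bin 0011); offset now 4 = byte 0 bit 4; 36 bits remain
Read 2: bits[4:9] width=5 -> value=21 (bin 10101); offset now 9 = byte 1 bit 1; 31 bits remain
Read 3: bits[9:13] width=4 -> value=12 (bin 1100); offset now 13 = byte 1 bit 5; 27 bits remain
Read 4: bits[13:19] width=6 -> value=12 (bin 001100); offset now 19 = byte 2 bit 3; 21 bits remain
Read 5: bits[19:26] width=7 -> value=55 (bin 0110111); offset now 26 = byte 3 bit 2; 14 bits remain
Read 6: bits[26:30] width=4 -> value=14 (bin 1110); offset now 30 = byte 3 bit 6; 10 bits remain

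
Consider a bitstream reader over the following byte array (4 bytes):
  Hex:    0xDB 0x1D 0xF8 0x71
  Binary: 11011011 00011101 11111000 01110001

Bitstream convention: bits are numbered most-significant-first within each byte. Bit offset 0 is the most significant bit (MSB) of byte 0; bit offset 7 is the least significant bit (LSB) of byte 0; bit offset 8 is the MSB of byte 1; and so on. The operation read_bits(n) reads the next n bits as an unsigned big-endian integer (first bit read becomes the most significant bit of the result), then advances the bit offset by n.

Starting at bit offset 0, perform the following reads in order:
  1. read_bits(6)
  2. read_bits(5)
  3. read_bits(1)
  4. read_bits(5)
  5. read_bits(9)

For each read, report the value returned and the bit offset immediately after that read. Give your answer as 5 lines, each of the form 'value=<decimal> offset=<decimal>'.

Answer: value=54 offset=6
value=24 offset=11
value=1 offset=12
value=27 offset=17
value=481 offset=26

Derivation:
Read 1: bits[0:6] width=6 -> value=54 (bin 110110); offset now 6 = byte 0 bit 6; 26 bits remain
Read 2: bits[6:11] width=5 -> value=24 (bin 11000); offset now 11 = byte 1 bit 3; 21 bits remain
Read 3: bits[11:12] width=1 -> value=1 (bin 1); offset now 12 = byte 1 bit 4; 20 bits remain
Read 4: bits[12:17] width=5 -> value=27 (bin 11011); offset now 17 = byte 2 bit 1; 15 bits remain
Read 5: bits[17:26] width=9 -> value=481 (bin 111100001); offset now 26 = byte 3 bit 2; 6 bits remain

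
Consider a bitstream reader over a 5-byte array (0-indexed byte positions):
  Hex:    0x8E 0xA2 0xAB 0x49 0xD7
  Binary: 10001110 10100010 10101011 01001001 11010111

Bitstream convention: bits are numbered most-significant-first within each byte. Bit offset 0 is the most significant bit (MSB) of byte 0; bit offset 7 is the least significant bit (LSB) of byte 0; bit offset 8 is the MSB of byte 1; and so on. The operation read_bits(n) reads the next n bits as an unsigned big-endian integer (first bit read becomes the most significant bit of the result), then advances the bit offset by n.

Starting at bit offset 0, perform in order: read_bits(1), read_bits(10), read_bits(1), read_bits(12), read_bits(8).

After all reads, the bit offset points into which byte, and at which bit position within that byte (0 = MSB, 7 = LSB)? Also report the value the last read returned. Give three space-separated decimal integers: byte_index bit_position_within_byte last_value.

Answer: 4 0 73

Derivation:
Read 1: bits[0:1] width=1 -> value=1 (bin 1); offset now 1 = byte 0 bit 1; 39 bits remain
Read 2: bits[1:11] width=10 -> value=117 (bin 0001110101); offset now 11 = byte 1 bit 3; 29 bits remain
Read 3: bits[11:12] width=1 -> value=0 (bin 0); offset now 12 = byte 1 bit 4; 28 bits remain
Read 4: bits[12:24] width=12 -> value=683 (bin 001010101011); offset now 24 = byte 3 bit 0; 16 bits remain
Read 5: bits[24:32] width=8 -> value=73 (bin 01001001); offset now 32 = byte 4 bit 0; 8 bits remain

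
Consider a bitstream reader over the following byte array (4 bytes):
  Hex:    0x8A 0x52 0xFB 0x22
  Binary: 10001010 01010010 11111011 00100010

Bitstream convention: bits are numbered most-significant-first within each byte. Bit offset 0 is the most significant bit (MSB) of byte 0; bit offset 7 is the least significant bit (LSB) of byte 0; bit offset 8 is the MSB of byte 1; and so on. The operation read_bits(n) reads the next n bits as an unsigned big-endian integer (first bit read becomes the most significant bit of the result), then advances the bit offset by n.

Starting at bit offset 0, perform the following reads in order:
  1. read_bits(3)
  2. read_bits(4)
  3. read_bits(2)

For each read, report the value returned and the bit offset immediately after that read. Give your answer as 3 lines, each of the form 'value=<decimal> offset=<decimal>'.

Answer: value=4 offset=3
value=5 offset=7
value=0 offset=9

Derivation:
Read 1: bits[0:3] width=3 -> value=4 (bin 100); offset now 3 = byte 0 bit 3; 29 bits remain
Read 2: bits[3:7] width=4 -> value=5 (bin 0101); offset now 7 = byte 0 bit 7; 25 bits remain
Read 3: bits[7:9] width=2 -> value=0 (bin 00); offset now 9 = byte 1 bit 1; 23 bits remain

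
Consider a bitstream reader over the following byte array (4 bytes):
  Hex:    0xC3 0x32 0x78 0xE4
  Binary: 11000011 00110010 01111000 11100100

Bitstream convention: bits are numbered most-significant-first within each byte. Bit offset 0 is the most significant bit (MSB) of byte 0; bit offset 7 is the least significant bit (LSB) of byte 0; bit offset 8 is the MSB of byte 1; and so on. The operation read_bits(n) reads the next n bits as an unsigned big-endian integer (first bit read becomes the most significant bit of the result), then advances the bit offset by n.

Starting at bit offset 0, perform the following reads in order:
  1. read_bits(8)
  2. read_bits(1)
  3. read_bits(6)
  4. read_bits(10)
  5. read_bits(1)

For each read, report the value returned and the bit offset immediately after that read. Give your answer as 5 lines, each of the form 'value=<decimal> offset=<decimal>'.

Read 1: bits[0:8] width=8 -> value=195 (bin 11000011); offset now 8 = byte 1 bit 0; 24 bits remain
Read 2: bits[8:9] width=1 -> value=0 (bin 0); offset now 9 = byte 1 bit 1; 23 bits remain
Read 3: bits[9:15] width=6 -> value=25 (bin 011001); offset now 15 = byte 1 bit 7; 17 bits remain
Read 4: bits[15:25] width=10 -> value=241 (bin 0011110001); offset now 25 = byte 3 bit 1; 7 bits remain
Read 5: bits[25:26] width=1 -> value=1 (bin 1); offset now 26 = byte 3 bit 2; 6 bits remain

Answer: value=195 offset=8
value=0 offset=9
value=25 offset=15
value=241 offset=25
value=1 offset=26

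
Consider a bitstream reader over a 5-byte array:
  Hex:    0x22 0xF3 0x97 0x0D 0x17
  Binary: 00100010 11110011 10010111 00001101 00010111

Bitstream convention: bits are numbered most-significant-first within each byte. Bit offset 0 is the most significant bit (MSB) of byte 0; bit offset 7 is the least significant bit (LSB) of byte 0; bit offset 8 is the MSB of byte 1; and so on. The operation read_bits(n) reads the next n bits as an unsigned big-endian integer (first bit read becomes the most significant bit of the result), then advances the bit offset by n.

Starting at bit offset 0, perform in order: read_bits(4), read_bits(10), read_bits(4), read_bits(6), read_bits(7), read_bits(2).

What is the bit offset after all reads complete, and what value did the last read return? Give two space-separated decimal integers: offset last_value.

Answer: 33 2

Derivation:
Read 1: bits[0:4] width=4 -> value=2 (bin 0010); offset now 4 = byte 0 bit 4; 36 bits remain
Read 2: bits[4:14] width=10 -> value=188 (bin 0010111100); offset now 14 = byte 1 bit 6; 26 bits remain
Read 3: bits[14:18] width=4 -> value=14 (bin 1110); offset now 18 = byte 2 bit 2; 22 bits remain
Read 4: bits[18:24] width=6 -> value=23 (bin 010111); offset now 24 = byte 3 bit 0; 16 bits remain
Read 5: bits[24:31] width=7 -> value=6 (bin 0000110); offset now 31 = byte 3 bit 7; 9 bits remain
Read 6: bits[31:33] width=2 -> value=2 (bin 10); offset now 33 = byte 4 bit 1; 7 bits remain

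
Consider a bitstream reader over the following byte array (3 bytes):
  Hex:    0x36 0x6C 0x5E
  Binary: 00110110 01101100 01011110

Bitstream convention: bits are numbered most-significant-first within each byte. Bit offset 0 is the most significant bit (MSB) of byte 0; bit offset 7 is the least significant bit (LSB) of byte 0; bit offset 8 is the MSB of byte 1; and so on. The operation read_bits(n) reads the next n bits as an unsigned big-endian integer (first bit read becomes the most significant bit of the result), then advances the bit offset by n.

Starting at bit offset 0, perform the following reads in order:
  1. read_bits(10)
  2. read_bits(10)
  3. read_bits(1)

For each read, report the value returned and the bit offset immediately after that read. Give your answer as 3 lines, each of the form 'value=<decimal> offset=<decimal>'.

Answer: value=217 offset=10
value=709 offset=20
value=1 offset=21

Derivation:
Read 1: bits[0:10] width=10 -> value=217 (bin 0011011001); offset now 10 = byte 1 bit 2; 14 bits remain
Read 2: bits[10:20] width=10 -> value=709 (bin 1011000101); offset now 20 = byte 2 bit 4; 4 bits remain
Read 3: bits[20:21] width=1 -> value=1 (bin 1); offset now 21 = byte 2 bit 5; 3 bits remain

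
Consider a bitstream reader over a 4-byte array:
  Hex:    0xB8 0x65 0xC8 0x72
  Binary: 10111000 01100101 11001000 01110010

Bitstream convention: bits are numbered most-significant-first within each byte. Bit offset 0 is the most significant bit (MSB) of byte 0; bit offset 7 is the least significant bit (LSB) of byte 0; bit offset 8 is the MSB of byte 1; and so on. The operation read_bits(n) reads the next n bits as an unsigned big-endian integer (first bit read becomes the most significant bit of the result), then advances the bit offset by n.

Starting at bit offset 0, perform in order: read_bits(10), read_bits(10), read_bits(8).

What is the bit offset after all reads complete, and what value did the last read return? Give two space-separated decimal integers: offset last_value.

Answer: 28 135

Derivation:
Read 1: bits[0:10] width=10 -> value=737 (bin 1011100001); offset now 10 = byte 1 bit 2; 22 bits remain
Read 2: bits[10:20] width=10 -> value=604 (bin 1001011100); offset now 20 = byte 2 bit 4; 12 bits remain
Read 3: bits[20:28] width=8 -> value=135 (bin 10000111); offset now 28 = byte 3 bit 4; 4 bits remain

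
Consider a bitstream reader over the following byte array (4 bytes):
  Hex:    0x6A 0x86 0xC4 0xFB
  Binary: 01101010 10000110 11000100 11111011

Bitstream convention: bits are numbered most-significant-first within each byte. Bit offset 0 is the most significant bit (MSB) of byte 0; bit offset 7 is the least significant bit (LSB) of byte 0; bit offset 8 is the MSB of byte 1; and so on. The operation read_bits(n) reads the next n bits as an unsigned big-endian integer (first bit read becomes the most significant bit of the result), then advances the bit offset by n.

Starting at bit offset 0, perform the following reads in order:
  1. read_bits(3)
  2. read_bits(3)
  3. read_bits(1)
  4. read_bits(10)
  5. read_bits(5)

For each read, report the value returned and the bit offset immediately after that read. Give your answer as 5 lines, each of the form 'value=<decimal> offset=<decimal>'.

Read 1: bits[0:3] width=3 -> value=3 (bin 011); offset now 3 = byte 0 bit 3; 29 bits remain
Read 2: bits[3:6] width=3 -> value=2 (bin 010); offset now 6 = byte 0 bit 6; 26 bits remain
Read 3: bits[6:7] width=1 -> value=1 (bin 1); offset now 7 = byte 0 bit 7; 25 bits remain
Read 4: bits[7:17] width=10 -> value=269 (bin 0100001101); offset now 17 = byte 2 bit 1; 15 bits remain
Read 5: bits[17:22] width=5 -> value=17 (bin 10001); offset now 22 = byte 2 bit 6; 10 bits remain

Answer: value=3 offset=3
value=2 offset=6
value=1 offset=7
value=269 offset=17
value=17 offset=22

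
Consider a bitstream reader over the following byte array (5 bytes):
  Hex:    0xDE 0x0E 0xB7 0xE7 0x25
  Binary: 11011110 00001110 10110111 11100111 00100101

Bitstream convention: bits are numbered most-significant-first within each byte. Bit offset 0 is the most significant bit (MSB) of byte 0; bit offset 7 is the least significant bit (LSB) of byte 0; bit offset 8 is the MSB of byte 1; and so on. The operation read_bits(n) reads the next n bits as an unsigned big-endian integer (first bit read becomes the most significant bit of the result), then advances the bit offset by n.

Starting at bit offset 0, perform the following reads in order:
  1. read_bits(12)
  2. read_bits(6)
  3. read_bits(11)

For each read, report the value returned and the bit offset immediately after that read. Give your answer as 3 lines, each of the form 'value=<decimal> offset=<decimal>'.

Answer: value=3552 offset=12
value=58 offset=18
value=1788 offset=29

Derivation:
Read 1: bits[0:12] width=12 -> value=3552 (bin 110111100000); offset now 12 = byte 1 bit 4; 28 bits remain
Read 2: bits[12:18] width=6 -> value=58 (bin 111010); offset now 18 = byte 2 bit 2; 22 bits remain
Read 3: bits[18:29] width=11 -> value=1788 (bin 11011111100); offset now 29 = byte 3 bit 5; 11 bits remain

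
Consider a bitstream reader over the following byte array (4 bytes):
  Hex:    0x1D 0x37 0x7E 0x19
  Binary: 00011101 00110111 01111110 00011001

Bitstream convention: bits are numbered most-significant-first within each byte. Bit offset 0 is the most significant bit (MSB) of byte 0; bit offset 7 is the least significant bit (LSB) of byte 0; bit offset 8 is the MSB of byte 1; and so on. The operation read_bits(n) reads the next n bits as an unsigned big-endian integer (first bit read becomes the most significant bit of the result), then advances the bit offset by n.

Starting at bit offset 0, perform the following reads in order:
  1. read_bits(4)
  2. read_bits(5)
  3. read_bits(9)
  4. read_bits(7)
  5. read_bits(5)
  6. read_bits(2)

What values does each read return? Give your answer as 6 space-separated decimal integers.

Answer: 1 26 221 124 6 1

Derivation:
Read 1: bits[0:4] width=4 -> value=1 (bin 0001); offset now 4 = byte 0 bit 4; 28 bits remain
Read 2: bits[4:9] width=5 -> value=26 (bin 11010); offset now 9 = byte 1 bit 1; 23 bits remain
Read 3: bits[9:18] width=9 -> value=221 (bin 011011101); offset now 18 = byte 2 bit 2; 14 bits remain
Read 4: bits[18:25] width=7 -> value=124 (bin 1111100); offset now 25 = byte 3 bit 1; 7 bits remain
Read 5: bits[25:30] width=5 -> value=6 (bin 00110); offset now 30 = byte 3 bit 6; 2 bits remain
Read 6: bits[30:32] width=2 -> value=1 (bin 01); offset now 32 = byte 4 bit 0; 0 bits remain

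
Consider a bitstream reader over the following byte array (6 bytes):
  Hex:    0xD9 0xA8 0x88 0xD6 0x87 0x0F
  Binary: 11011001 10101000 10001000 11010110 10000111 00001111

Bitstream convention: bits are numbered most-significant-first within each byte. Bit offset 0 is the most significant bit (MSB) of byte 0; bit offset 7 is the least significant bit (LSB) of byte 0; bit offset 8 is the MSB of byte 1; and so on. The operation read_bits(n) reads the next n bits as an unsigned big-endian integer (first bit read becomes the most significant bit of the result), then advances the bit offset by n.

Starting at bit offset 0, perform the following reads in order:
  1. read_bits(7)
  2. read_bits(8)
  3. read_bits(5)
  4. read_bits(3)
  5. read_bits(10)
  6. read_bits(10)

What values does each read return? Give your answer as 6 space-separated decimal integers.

Answer: 108 212 8 4 429 56

Derivation:
Read 1: bits[0:7] width=7 -> value=108 (bin 1101100); offset now 7 = byte 0 bit 7; 41 bits remain
Read 2: bits[7:15] width=8 -> value=212 (bin 11010100); offset now 15 = byte 1 bit 7; 33 bits remain
Read 3: bits[15:20] width=5 -> value=8 (bin 01000); offset now 20 = byte 2 bit 4; 28 bits remain
Read 4: bits[20:23] width=3 -> value=4 (bin 100); offset now 23 = byte 2 bit 7; 25 bits remain
Read 5: bits[23:33] width=10 -> value=429 (bin 0110101101); offset now 33 = byte 4 bit 1; 15 bits remain
Read 6: bits[33:43] width=10 -> value=56 (bin 0000111000); offset now 43 = byte 5 bit 3; 5 bits remain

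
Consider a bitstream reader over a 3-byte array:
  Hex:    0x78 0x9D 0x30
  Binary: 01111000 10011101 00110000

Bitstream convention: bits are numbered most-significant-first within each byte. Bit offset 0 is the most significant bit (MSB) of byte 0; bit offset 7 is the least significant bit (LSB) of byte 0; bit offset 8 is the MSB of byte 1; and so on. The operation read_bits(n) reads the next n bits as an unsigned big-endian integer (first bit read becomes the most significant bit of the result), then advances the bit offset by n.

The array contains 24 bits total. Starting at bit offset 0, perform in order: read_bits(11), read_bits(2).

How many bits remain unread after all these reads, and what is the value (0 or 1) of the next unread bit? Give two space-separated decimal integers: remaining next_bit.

Answer: 11 1

Derivation:
Read 1: bits[0:11] width=11 -> value=964 (bin 01111000100); offset now 11 = byte 1 bit 3; 13 bits remain
Read 2: bits[11:13] width=2 -> value=3 (bin 11); offset now 13 = byte 1 bit 5; 11 bits remain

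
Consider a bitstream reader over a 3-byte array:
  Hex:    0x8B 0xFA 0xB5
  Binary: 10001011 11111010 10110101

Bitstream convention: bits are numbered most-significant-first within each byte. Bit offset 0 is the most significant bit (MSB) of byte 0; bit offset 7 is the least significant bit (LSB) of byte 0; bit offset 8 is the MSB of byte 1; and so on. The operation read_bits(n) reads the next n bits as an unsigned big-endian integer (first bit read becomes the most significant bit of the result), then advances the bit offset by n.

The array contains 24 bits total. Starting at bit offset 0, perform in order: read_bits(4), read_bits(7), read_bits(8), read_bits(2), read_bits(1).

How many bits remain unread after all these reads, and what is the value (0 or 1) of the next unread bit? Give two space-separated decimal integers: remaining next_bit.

Answer: 2 0

Derivation:
Read 1: bits[0:4] width=4 -> value=8 (bin 1000); offset now 4 = byte 0 bit 4; 20 bits remain
Read 2: bits[4:11] width=7 -> value=95 (bin 1011111); offset now 11 = byte 1 bit 3; 13 bits remain
Read 3: bits[11:19] width=8 -> value=213 (bin 11010101); offset now 19 = byte 2 bit 3; 5 bits remain
Read 4: bits[19:21] width=2 -> value=2 (bin 10); offset now 21 = byte 2 bit 5; 3 bits remain
Read 5: bits[21:22] width=1 -> value=1 (bin 1); offset now 22 = byte 2 bit 6; 2 bits remain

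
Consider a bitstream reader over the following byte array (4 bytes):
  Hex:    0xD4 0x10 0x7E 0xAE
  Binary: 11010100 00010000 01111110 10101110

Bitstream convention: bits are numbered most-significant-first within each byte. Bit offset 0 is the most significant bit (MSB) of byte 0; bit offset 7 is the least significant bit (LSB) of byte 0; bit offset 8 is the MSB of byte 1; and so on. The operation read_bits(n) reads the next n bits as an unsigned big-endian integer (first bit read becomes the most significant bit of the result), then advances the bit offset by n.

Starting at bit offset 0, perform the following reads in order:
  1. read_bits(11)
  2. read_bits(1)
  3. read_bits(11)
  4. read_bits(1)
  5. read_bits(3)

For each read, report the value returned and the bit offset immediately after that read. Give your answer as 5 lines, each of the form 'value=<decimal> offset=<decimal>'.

Read 1: bits[0:11] width=11 -> value=1696 (bin 11010100000); offset now 11 = byte 1 bit 3; 21 bits remain
Read 2: bits[11:12] width=1 -> value=1 (bin 1); offset now 12 = byte 1 bit 4; 20 bits remain
Read 3: bits[12:23] width=11 -> value=63 (bin 00000111111); offset now 23 = byte 2 bit 7; 9 bits remain
Read 4: bits[23:24] width=1 -> value=0 (bin 0); offset now 24 = byte 3 bit 0; 8 bits remain
Read 5: bits[24:27] width=3 -> value=5 (bin 101); offset now 27 = byte 3 bit 3; 5 bits remain

Answer: value=1696 offset=11
value=1 offset=12
value=63 offset=23
value=0 offset=24
value=5 offset=27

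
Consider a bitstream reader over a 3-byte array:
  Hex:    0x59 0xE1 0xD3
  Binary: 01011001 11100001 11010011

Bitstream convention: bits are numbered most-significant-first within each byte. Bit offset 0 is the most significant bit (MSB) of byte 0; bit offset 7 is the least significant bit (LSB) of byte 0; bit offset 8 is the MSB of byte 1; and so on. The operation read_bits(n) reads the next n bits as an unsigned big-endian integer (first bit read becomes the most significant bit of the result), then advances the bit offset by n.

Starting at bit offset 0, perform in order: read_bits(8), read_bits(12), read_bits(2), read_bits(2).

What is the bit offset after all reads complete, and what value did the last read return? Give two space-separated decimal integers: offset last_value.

Answer: 24 3

Derivation:
Read 1: bits[0:8] width=8 -> value=89 (bin 01011001); offset now 8 = byte 1 bit 0; 16 bits remain
Read 2: bits[8:20] width=12 -> value=3613 (bin 111000011101); offset now 20 = byte 2 bit 4; 4 bits remain
Read 3: bits[20:22] width=2 -> value=0 (bin 00); offset now 22 = byte 2 bit 6; 2 bits remain
Read 4: bits[22:24] width=2 -> value=3 (bin 11); offset now 24 = byte 3 bit 0; 0 bits remain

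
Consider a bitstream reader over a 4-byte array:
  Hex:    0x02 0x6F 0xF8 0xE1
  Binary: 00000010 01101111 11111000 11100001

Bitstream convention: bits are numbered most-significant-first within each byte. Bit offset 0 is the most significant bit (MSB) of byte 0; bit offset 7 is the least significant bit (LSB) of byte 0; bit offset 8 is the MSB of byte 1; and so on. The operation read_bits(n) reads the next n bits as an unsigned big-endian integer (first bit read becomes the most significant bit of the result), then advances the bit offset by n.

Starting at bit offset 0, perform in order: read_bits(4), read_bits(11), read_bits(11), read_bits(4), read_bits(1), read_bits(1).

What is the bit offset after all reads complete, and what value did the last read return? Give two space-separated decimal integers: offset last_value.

Read 1: bits[0:4] width=4 -> value=0 (bin 0000); offset now 4 = byte 0 bit 4; 28 bits remain
Read 2: bits[4:15] width=11 -> value=311 (bin 00100110111); offset now 15 = byte 1 bit 7; 17 bits remain
Read 3: bits[15:26] width=11 -> value=2019 (bin 11111100011); offset now 26 = byte 3 bit 2; 6 bits remain
Read 4: bits[26:30] width=4 -> value=8 (bin 1000); offset now 30 = byte 3 bit 6; 2 bits remain
Read 5: bits[30:31] width=1 -> value=0 (bin 0); offset now 31 = byte 3 bit 7; 1 bits remain
Read 6: bits[31:32] width=1 -> value=1 (bin 1); offset now 32 = byte 4 bit 0; 0 bits remain

Answer: 32 1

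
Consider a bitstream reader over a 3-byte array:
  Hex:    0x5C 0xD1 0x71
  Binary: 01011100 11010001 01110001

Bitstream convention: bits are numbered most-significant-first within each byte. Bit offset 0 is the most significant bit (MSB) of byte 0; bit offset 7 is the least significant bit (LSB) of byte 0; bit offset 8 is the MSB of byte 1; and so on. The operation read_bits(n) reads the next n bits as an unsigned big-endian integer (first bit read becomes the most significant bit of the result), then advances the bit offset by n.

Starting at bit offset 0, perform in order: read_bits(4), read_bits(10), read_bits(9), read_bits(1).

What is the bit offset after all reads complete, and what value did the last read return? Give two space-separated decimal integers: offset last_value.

Answer: 24 1

Derivation:
Read 1: bits[0:4] width=4 -> value=5 (bin 0101); offset now 4 = byte 0 bit 4; 20 bits remain
Read 2: bits[4:14] width=10 -> value=820 (bin 1100110100); offset now 14 = byte 1 bit 6; 10 bits remain
Read 3: bits[14:23] width=9 -> value=184 (bin 010111000); offset now 23 = byte 2 bit 7; 1 bits remain
Read 4: bits[23:24] width=1 -> value=1 (bin 1); offset now 24 = byte 3 bit 0; 0 bits remain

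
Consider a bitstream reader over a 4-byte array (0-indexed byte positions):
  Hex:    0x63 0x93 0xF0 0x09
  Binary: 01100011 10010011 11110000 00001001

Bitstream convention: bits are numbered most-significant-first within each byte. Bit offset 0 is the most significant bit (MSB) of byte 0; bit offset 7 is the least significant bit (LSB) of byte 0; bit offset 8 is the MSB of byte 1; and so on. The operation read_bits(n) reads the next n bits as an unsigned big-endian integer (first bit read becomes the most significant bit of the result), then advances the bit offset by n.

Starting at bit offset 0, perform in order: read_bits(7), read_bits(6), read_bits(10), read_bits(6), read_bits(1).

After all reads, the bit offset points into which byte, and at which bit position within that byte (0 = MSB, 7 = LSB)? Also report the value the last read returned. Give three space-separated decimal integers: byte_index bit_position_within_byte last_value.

Read 1: bits[0:7] width=7 -> value=49 (bin 0110001); offset now 7 = byte 0 bit 7; 25 bits remain
Read 2: bits[7:13] width=6 -> value=50 (bin 110010); offset now 13 = byte 1 bit 5; 19 bits remain
Read 3: bits[13:23] width=10 -> value=504 (bin 0111111000); offset now 23 = byte 2 bit 7; 9 bits remain
Read 4: bits[23:29] width=6 -> value=1 (bin 000001); offset now 29 = byte 3 bit 5; 3 bits remain
Read 5: bits[29:30] width=1 -> value=0 (bin 0); offset now 30 = byte 3 bit 6; 2 bits remain

Answer: 3 6 0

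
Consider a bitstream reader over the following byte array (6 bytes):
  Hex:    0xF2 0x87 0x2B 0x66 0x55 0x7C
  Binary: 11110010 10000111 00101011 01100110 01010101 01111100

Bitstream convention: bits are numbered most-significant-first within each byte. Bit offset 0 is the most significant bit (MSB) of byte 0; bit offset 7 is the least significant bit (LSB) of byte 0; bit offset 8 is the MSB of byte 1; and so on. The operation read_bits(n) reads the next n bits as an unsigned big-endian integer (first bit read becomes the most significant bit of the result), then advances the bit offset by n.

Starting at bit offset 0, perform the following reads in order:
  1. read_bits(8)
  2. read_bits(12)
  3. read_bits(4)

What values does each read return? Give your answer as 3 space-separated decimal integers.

Answer: 242 2162 11

Derivation:
Read 1: bits[0:8] width=8 -> value=242 (bin 11110010); offset now 8 = byte 1 bit 0; 40 bits remain
Read 2: bits[8:20] width=12 -> value=2162 (bin 100001110010); offset now 20 = byte 2 bit 4; 28 bits remain
Read 3: bits[20:24] width=4 -> value=11 (bin 1011); offset now 24 = byte 3 bit 0; 24 bits remain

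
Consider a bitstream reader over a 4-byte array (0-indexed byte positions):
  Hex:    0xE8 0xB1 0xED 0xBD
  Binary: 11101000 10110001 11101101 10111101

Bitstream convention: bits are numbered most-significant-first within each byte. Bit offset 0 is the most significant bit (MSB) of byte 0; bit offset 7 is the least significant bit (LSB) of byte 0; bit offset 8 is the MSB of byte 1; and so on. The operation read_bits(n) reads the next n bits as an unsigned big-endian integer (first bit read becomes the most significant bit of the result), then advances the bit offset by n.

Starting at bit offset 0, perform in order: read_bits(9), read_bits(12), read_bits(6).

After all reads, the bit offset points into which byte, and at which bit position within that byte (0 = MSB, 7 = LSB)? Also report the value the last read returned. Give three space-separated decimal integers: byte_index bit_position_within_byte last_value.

Read 1: bits[0:9] width=9 -> value=465 (bin 111010001); offset now 9 = byte 1 bit 1; 23 bits remain
Read 2: bits[9:21] width=12 -> value=1597 (bin 011000111101); offset now 21 = byte 2 bit 5; 11 bits remain
Read 3: bits[21:27] width=6 -> value=45 (bin 101101); offset now 27 = byte 3 bit 3; 5 bits remain

Answer: 3 3 45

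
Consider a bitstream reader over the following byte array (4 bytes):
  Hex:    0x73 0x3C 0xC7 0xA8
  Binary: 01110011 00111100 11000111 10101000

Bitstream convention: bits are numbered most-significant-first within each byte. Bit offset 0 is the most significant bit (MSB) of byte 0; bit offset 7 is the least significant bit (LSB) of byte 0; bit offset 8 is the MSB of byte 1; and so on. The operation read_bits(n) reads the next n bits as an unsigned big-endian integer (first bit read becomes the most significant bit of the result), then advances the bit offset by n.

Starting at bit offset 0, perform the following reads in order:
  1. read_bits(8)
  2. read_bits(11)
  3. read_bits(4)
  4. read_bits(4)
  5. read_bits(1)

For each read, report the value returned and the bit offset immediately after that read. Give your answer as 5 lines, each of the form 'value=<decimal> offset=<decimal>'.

Answer: value=115 offset=8
value=486 offset=19
value=3 offset=23
value=13 offset=27
value=0 offset=28

Derivation:
Read 1: bits[0:8] width=8 -> value=115 (bin 01110011); offset now 8 = byte 1 bit 0; 24 bits remain
Read 2: bits[8:19] width=11 -> value=486 (bin 00111100110); offset now 19 = byte 2 bit 3; 13 bits remain
Read 3: bits[19:23] width=4 -> value=3 (bin 0011); offset now 23 = byte 2 bit 7; 9 bits remain
Read 4: bits[23:27] width=4 -> value=13 (bin 1101); offset now 27 = byte 3 bit 3; 5 bits remain
Read 5: bits[27:28] width=1 -> value=0 (bin 0); offset now 28 = byte 3 bit 4; 4 bits remain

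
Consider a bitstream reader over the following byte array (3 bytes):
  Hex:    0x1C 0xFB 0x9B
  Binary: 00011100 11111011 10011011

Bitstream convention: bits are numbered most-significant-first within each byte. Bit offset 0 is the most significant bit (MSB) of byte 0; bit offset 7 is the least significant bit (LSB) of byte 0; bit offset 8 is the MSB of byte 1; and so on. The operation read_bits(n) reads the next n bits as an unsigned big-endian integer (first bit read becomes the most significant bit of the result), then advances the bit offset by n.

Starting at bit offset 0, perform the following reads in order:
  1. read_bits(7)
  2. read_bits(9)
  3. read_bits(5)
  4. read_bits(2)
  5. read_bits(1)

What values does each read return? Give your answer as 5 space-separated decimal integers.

Read 1: bits[0:7] width=7 -> value=14 (bin 0001110); offset now 7 = byte 0 bit 7; 17 bits remain
Read 2: bits[7:16] width=9 -> value=251 (bin 011111011); offset now 16 = byte 2 bit 0; 8 bits remain
Read 3: bits[16:21] width=5 -> value=19 (bin 10011); offset now 21 = byte 2 bit 5; 3 bits remain
Read 4: bits[21:23] width=2 -> value=1 (bin 01); offset now 23 = byte 2 bit 7; 1 bits remain
Read 5: bits[23:24] width=1 -> value=1 (bin 1); offset now 24 = byte 3 bit 0; 0 bits remain

Answer: 14 251 19 1 1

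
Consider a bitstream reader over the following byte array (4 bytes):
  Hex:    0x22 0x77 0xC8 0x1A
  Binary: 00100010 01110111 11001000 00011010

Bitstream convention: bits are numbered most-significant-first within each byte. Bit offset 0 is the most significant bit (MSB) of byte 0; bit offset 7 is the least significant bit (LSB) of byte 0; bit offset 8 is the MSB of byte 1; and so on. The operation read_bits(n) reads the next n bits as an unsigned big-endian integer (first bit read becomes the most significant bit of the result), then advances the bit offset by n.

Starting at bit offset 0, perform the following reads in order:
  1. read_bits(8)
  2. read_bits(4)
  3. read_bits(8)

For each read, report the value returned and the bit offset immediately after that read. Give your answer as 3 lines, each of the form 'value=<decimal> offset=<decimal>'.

Answer: value=34 offset=8
value=7 offset=12
value=124 offset=20

Derivation:
Read 1: bits[0:8] width=8 -> value=34 (bin 00100010); offset now 8 = byte 1 bit 0; 24 bits remain
Read 2: bits[8:12] width=4 -> value=7 (bin 0111); offset now 12 = byte 1 bit 4; 20 bits remain
Read 3: bits[12:20] width=8 -> value=124 (bin 01111100); offset now 20 = byte 2 bit 4; 12 bits remain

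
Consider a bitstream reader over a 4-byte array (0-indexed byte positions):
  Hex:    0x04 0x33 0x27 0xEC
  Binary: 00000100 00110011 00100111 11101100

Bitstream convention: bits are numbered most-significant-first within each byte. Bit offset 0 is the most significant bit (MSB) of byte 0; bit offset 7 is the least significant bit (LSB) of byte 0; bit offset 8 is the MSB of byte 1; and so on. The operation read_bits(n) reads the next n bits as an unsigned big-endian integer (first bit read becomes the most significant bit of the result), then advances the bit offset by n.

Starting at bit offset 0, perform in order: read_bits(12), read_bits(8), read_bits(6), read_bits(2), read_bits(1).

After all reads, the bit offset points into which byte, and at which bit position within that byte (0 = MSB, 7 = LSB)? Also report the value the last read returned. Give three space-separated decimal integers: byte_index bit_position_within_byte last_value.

Read 1: bits[0:12] width=12 -> value=67 (bin 000001000011); offset now 12 = byte 1 bit 4; 20 bits remain
Read 2: bits[12:20] width=8 -> value=50 (bin 00110010); offset now 20 = byte 2 bit 4; 12 bits remain
Read 3: bits[20:26] width=6 -> value=31 (bin 011111); offset now 26 = byte 3 bit 2; 6 bits remain
Read 4: bits[26:28] width=2 -> value=2 (bin 10); offset now 28 = byte 3 bit 4; 4 bits remain
Read 5: bits[28:29] width=1 -> value=1 (bin 1); offset now 29 = byte 3 bit 5; 3 bits remain

Answer: 3 5 1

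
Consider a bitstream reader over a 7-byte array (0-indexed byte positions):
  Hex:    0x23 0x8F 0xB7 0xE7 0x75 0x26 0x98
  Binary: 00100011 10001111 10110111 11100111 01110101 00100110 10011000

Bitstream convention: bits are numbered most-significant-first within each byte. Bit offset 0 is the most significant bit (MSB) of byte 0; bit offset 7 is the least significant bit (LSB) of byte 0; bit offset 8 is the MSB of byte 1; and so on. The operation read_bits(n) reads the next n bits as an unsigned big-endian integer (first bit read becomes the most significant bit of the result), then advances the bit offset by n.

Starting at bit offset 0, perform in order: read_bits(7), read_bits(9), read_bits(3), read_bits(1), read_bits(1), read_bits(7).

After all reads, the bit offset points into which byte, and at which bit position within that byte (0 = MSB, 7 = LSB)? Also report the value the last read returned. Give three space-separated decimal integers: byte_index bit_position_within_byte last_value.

Answer: 3 4 126

Derivation:
Read 1: bits[0:7] width=7 -> value=17 (bin 0010001); offset now 7 = byte 0 bit 7; 49 bits remain
Read 2: bits[7:16] width=9 -> value=399 (bin 110001111); offset now 16 = byte 2 bit 0; 40 bits remain
Read 3: bits[16:19] width=3 -> value=5 (bin 101); offset now 19 = byte 2 bit 3; 37 bits remain
Read 4: bits[19:20] width=1 -> value=1 (bin 1); offset now 20 = byte 2 bit 4; 36 bits remain
Read 5: bits[20:21] width=1 -> value=0 (bin 0); offset now 21 = byte 2 bit 5; 35 bits remain
Read 6: bits[21:28] width=7 -> value=126 (bin 1111110); offset now 28 = byte 3 bit 4; 28 bits remain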